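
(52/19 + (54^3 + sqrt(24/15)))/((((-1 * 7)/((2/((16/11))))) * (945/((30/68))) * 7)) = -8227637/3988404 - 11 * sqrt(10)/2099160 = -2.06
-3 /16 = -0.19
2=2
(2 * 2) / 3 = 4 / 3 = 1.33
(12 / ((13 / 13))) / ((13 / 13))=12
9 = 9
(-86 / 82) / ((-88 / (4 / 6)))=43 / 5412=0.01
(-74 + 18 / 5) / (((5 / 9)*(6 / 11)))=-5808 / 25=-232.32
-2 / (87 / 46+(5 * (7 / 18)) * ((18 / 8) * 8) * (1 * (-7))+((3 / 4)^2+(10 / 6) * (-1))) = 2208 / 269611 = 0.01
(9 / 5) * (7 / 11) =1.15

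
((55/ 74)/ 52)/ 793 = 55/ 3051464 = 0.00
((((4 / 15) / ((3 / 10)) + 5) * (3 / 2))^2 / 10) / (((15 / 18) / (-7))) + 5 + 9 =-15463 / 300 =-51.54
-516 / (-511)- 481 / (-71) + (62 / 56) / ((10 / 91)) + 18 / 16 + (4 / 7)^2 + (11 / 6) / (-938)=19713481093 / 1020947340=19.31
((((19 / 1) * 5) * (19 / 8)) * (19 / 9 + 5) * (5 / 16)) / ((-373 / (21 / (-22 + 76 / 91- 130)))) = 302575 / 1620312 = 0.19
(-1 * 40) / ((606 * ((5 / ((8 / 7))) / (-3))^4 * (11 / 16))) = -7077888 / 333438875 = -0.02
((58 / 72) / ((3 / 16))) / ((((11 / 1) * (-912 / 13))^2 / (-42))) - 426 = -48232245059 / 113221152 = -426.00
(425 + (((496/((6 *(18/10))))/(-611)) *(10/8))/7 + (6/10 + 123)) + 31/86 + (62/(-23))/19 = 11908884906479/21699658890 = 548.81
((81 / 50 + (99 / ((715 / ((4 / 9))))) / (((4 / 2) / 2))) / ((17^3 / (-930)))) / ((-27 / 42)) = 474362 / 958035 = 0.50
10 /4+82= 169 /2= 84.50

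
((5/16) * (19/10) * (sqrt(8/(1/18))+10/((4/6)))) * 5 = 2565/32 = 80.16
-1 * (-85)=85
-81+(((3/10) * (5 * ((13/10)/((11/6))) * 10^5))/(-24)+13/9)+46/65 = -29026136/6435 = -4510.67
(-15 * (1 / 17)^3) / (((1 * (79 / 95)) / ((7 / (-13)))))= 9975 / 5045651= 0.00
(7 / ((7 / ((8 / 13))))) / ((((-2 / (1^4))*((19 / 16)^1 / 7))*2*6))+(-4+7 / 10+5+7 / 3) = 9589 / 2470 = 3.88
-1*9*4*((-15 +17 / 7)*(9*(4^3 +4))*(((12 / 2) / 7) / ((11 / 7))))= 1057536 / 7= 151076.57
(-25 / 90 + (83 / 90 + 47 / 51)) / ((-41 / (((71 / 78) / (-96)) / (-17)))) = -42529 / 1996319520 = -0.00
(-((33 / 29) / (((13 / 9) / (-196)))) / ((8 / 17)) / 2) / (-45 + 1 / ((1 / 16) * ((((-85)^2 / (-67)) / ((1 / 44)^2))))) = -216284139225 / 59325009536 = -3.65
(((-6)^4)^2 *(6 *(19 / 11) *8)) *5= 7659048960 / 11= 696277178.18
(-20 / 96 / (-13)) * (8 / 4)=0.03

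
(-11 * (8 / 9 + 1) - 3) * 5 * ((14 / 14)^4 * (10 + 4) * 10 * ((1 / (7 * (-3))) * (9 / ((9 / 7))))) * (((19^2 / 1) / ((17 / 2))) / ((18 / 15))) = 270389000 / 1377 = 196360.93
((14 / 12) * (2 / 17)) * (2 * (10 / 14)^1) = 10 / 51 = 0.20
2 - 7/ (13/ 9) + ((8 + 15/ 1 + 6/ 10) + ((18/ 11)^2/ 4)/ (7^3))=55992812/ 2697695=20.76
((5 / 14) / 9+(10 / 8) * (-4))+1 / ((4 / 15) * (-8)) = -5.43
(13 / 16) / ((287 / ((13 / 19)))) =169 / 87248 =0.00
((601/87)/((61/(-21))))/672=-601/169824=-0.00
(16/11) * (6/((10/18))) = 864/55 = 15.71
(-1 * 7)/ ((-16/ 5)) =35/ 16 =2.19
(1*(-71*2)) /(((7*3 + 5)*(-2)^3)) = 71 /104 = 0.68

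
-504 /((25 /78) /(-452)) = 17769024 /25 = 710760.96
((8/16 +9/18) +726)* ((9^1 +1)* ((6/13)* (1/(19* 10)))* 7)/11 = 30534/2717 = 11.24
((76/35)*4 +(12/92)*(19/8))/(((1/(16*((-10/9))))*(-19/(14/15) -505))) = 0.30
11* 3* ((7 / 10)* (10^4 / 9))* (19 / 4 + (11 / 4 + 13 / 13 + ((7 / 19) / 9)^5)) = 95695211961618500 / 438633509553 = 218166.67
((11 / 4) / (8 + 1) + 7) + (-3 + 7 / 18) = 169 / 36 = 4.69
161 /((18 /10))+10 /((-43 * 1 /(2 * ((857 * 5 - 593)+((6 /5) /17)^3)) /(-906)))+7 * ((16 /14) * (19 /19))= 1555889.22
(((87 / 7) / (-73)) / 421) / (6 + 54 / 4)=-58 / 2796703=-0.00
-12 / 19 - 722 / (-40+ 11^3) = -29210 / 24529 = -1.19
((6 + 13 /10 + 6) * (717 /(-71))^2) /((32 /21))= 1435850577 /1613120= 890.11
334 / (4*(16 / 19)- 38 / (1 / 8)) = -3173 / 2856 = -1.11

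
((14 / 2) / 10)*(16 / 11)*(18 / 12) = 84 / 55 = 1.53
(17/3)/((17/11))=11/3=3.67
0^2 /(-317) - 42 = -42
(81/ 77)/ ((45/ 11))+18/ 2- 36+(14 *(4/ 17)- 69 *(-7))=273433/ 595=459.55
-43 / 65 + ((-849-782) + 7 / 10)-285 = -49815 / 26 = -1915.96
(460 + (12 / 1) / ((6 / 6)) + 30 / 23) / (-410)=-5443 / 4715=-1.15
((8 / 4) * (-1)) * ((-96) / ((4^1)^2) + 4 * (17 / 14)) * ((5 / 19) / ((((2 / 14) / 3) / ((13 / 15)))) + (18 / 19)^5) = 219980464 / 17332693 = 12.69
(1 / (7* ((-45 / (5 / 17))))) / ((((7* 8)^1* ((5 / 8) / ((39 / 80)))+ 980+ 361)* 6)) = -13 / 118022058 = -0.00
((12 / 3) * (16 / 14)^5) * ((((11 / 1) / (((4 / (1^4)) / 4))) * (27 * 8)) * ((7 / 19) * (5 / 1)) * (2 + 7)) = 14014218240 / 45619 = 307201.35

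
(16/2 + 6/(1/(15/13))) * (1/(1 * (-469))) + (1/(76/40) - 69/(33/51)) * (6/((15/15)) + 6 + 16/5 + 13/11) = -121829295299/70085015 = -1738.31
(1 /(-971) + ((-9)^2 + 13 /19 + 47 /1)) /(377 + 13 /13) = 1187038 /3486861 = 0.34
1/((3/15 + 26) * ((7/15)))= 75/917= 0.08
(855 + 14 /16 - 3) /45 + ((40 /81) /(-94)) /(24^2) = 51950297 /2741040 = 18.95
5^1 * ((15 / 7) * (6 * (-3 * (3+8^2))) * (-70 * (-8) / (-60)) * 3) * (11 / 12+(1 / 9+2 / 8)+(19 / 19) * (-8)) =-2432100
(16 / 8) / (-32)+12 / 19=173 / 304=0.57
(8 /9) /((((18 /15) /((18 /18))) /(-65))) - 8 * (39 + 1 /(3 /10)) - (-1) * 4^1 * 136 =4244 /27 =157.19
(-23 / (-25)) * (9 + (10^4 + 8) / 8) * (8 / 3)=15456 / 5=3091.20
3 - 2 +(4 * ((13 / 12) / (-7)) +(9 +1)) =218 / 21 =10.38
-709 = -709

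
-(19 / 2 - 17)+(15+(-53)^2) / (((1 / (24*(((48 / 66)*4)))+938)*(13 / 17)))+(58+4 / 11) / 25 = 14186918883 / 1030164850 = 13.77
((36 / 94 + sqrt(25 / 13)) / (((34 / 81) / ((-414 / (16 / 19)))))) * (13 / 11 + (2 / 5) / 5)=-110544831 * sqrt(13) / 194480 - 994903479 / 1757800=-2615.43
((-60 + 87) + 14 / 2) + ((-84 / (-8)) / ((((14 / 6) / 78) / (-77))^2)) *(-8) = -556539950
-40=-40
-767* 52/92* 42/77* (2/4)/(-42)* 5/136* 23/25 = 9971/104720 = 0.10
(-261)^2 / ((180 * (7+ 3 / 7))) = 52983 / 1040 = 50.95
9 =9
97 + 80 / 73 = 7161 / 73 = 98.10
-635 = -635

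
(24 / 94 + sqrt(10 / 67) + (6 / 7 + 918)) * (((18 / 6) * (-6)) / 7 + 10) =52 * sqrt(670) / 469 + 15724176 / 2303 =6830.56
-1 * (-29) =29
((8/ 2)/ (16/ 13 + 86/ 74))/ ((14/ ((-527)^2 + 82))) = 267254182/ 8057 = 33170.43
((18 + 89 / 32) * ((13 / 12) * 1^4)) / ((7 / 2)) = 1235 / 192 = 6.43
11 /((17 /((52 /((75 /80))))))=9152 /255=35.89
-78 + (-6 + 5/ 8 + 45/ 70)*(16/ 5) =-652/ 7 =-93.14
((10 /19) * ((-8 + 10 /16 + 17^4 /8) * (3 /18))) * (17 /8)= 3547135 /1824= 1944.70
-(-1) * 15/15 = 1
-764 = -764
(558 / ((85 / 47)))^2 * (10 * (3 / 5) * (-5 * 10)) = -8253636912 / 289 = -28559297.27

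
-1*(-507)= 507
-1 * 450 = -450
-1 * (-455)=455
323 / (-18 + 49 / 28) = -1292 / 65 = -19.88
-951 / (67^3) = -951 / 300763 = -0.00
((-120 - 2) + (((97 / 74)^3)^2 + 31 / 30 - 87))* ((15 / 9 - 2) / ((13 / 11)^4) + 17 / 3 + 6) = -246124177027124682209 / 105522785233126560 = -2332.43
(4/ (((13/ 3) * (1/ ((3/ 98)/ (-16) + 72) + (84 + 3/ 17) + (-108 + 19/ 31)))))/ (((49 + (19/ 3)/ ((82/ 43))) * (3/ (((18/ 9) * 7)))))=-102449720142/ 28864908298915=-0.00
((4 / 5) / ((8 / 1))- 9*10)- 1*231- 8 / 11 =-35379 / 110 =-321.63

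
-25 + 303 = 278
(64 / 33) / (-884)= -16 / 7293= -0.00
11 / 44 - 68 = -271 / 4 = -67.75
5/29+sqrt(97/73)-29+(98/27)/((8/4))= -21151/783+sqrt(7081)/73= -25.86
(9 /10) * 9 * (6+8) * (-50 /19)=-5670 /19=-298.42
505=505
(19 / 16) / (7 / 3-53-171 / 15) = -15 / 784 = -0.02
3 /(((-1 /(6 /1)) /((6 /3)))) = -36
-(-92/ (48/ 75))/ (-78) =-575/ 312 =-1.84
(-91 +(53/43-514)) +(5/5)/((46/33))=-1192833/1978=-603.05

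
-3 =-3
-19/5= -3.80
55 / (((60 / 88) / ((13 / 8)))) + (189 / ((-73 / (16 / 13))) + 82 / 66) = 16177015 / 125268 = 129.14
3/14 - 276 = -275.79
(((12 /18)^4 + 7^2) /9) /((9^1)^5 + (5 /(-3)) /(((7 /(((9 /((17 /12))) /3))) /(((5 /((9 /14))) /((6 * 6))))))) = 67745 /731792907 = 0.00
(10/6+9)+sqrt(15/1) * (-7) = 32/3- 7 * sqrt(15) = -16.44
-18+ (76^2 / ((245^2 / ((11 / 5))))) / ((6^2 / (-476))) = -8025862 / 385875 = -20.80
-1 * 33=-33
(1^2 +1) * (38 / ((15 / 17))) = 1292 / 15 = 86.13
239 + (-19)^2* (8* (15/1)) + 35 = 43594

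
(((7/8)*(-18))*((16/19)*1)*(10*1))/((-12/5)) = 1050/19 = 55.26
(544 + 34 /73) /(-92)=-19873 /3358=-5.92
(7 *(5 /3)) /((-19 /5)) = -175 /57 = -3.07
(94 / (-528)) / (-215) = 47 / 56760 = 0.00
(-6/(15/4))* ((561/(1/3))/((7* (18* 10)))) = -374/175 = -2.14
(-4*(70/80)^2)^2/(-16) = -2401/4096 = -0.59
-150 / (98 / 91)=-975 / 7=-139.29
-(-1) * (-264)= -264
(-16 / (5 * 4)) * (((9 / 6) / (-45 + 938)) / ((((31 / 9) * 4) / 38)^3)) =-789507 / 28003540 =-0.03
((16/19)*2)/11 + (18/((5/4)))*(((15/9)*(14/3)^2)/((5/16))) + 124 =5632612/3135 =1796.69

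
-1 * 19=-19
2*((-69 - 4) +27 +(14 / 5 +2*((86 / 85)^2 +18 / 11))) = -6021016 / 79475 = -75.76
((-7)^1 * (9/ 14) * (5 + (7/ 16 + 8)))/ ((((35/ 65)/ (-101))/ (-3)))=-7621965/ 224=-34026.63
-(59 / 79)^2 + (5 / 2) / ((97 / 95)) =2289161 / 1210754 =1.89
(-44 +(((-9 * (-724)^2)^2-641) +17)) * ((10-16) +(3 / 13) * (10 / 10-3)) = -1869470298896592 / 13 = -143805407607430.15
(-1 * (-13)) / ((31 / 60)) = 780 / 31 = 25.16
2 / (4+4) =1 / 4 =0.25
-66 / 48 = -11 / 8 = -1.38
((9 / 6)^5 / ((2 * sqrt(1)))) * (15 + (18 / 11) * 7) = 70713 / 704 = 100.44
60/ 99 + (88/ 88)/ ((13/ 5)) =425/ 429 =0.99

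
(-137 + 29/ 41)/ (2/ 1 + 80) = -2794/ 1681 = -1.66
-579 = -579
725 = 725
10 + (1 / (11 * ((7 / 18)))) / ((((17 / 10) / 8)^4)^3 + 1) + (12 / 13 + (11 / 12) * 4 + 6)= 4297235074756403550153352391 / 206364590387822578400972283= 20.82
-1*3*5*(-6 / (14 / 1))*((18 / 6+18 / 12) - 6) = -135 / 14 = -9.64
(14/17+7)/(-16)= -133/272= -0.49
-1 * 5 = -5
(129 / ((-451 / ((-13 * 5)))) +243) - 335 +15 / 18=-196387 / 2706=-72.57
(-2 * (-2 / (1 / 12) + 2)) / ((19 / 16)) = 704 / 19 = 37.05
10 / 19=0.53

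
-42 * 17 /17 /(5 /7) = -294 /5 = -58.80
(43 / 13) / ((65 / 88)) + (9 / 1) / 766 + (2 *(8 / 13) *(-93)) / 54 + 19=124490591 / 5825430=21.37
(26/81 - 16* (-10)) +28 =15254/81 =188.32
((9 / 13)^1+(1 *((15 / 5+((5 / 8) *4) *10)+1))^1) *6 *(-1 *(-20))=46320 / 13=3563.08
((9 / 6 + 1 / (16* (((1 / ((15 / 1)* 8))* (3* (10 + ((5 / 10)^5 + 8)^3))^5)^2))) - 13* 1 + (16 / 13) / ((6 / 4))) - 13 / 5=-27234932019791887681228290334846916702471874810390772488285401836636462556307977 / 2050902391913272098026459399613348843360890209046025638211317948760316841541570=-13.28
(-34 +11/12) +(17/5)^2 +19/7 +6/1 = -26899/2100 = -12.81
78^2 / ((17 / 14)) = 85176 / 17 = 5010.35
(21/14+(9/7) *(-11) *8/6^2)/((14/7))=-23/28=-0.82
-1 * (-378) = 378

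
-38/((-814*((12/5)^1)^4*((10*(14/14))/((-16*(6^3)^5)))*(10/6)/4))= -1033971609600/407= -2540470785.26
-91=-91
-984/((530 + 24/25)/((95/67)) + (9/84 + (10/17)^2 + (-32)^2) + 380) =-0.55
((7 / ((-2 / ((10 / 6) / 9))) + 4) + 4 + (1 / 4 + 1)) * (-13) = -12077 / 108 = -111.82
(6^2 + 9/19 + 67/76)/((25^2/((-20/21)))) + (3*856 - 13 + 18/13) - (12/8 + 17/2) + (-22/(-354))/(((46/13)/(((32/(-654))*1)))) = 732601845013102/287709274125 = 2546.33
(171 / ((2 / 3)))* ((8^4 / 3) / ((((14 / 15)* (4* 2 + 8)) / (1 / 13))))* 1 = 164160 / 91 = 1803.96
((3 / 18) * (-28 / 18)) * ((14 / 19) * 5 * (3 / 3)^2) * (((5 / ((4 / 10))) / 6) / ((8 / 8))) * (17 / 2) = -104125 / 6156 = -16.91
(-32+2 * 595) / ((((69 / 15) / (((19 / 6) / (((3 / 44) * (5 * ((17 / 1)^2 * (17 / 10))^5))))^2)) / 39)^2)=7965978459460736000000000000000000 / 8629730402501219619211083806985696947196445879629789432564968719479038108514147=0.00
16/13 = 1.23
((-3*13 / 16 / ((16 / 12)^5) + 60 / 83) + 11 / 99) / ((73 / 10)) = 15639565 / 446717952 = 0.04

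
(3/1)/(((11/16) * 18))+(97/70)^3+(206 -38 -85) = 972339209/11319000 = 85.90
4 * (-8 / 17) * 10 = -320 / 17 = -18.82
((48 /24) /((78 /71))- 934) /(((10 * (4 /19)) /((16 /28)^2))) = -144.58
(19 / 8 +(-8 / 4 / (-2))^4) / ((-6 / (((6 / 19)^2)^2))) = -729 / 130321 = -0.01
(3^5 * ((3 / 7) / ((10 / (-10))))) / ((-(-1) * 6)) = -243 / 14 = -17.36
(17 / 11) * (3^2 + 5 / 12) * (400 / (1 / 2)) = 384200 / 33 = 11642.42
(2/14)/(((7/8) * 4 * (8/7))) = 1/28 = 0.04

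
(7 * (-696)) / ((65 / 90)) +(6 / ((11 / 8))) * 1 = -964032 / 143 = -6741.48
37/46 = 0.80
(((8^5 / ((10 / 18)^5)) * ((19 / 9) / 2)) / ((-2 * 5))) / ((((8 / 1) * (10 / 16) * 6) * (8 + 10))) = -9455616 / 78125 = -121.03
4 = 4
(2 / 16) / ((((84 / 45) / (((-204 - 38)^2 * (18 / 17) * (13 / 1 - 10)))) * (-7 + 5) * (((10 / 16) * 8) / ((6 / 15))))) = -1185921 / 2380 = -498.29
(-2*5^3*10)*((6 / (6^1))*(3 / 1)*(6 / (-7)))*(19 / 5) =171000 / 7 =24428.57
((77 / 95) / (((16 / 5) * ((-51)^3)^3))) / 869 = -7 / 56057310796940271216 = -0.00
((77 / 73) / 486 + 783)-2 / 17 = 472178011 / 603126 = 782.88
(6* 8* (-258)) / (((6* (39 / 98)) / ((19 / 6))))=-640528 / 39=-16423.79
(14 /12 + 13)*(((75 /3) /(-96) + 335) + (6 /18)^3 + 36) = 27229835 /5184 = 5252.67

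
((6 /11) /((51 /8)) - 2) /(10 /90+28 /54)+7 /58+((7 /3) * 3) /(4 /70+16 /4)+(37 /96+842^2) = 445493934015101 /628373856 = 708963.19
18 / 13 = 1.38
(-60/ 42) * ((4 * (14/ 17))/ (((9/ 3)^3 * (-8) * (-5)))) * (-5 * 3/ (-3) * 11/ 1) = -110/ 459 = -0.24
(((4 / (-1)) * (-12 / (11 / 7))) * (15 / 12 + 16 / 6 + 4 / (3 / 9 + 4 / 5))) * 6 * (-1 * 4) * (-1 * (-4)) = -4083072 / 187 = -21834.61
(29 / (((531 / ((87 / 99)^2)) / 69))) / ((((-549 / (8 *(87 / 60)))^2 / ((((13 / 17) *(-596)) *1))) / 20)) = -58482700742336 / 4938155491005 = -11.84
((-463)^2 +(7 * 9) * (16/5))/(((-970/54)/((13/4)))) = -376571403/9700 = -38821.79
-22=-22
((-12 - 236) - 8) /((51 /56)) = -14336 /51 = -281.10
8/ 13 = 0.62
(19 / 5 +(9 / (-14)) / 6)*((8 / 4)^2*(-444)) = -229548 / 35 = -6558.51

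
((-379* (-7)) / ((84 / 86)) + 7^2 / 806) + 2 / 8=13136885 / 4836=2716.48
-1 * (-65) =65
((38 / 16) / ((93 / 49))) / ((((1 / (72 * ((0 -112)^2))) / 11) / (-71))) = -27362641152 / 31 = -882665843.61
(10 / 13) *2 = 20 / 13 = 1.54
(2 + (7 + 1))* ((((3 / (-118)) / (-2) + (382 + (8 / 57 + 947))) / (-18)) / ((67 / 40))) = -893988350 / 2027889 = -440.85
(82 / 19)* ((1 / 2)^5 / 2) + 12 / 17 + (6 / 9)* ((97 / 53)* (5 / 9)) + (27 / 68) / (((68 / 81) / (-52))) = -5819197321 / 251443872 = -23.14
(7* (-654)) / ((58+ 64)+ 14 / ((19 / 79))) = -43491 / 1712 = -25.40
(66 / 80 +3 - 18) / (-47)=567 / 1880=0.30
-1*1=-1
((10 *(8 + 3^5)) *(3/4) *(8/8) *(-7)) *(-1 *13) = 342615/2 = 171307.50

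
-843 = -843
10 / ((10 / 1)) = 1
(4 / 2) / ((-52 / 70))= -35 / 13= -2.69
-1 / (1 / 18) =-18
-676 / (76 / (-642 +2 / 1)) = 108160 / 19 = 5692.63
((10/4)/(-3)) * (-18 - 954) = 810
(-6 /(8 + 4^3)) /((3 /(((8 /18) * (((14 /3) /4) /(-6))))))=7 /2916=0.00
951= 951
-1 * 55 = -55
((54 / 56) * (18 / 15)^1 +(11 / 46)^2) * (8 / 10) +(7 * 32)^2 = 4645133133 / 92575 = 50176.97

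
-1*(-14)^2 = -196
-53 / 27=-1.96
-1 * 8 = -8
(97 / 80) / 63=97 / 5040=0.02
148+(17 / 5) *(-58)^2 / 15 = 68288 / 75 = 910.51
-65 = -65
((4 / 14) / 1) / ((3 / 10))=20 / 21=0.95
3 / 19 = 0.16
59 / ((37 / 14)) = 826 / 37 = 22.32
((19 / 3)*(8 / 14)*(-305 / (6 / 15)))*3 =-57950 / 7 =-8278.57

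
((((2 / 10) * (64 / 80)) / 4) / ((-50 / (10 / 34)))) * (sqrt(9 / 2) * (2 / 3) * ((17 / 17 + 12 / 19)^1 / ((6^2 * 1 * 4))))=-31 * sqrt(2) / 11628000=-0.00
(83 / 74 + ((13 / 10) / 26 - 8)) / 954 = -5053 / 705960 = -0.01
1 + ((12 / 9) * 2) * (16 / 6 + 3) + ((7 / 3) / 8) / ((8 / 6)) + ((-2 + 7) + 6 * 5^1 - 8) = 12479 / 288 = 43.33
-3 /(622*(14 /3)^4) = -243 /23894752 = -0.00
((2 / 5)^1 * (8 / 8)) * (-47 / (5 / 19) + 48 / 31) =-54886 / 775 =-70.82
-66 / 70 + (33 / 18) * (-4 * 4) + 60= 3121 / 105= 29.72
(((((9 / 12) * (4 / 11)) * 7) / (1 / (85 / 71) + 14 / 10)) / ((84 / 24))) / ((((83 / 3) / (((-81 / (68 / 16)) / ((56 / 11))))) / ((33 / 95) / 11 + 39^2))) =-52669521 / 1048705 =-50.22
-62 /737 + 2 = 1412 /737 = 1.92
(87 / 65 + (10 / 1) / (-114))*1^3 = 1.25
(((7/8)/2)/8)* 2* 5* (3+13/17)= 2.06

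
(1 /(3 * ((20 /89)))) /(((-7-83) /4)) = -89 /1350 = -0.07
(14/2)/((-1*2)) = -3.50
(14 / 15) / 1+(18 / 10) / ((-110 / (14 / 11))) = 8281 / 9075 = 0.91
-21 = -21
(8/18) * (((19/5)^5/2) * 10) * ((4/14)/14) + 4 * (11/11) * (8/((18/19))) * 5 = 18818132/91875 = 204.82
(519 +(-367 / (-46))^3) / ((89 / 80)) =999482470 / 1082863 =923.00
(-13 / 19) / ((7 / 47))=-611 / 133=-4.59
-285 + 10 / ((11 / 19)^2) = -30875 / 121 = -255.17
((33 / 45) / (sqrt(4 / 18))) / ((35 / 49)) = 77*sqrt(2) / 50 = 2.18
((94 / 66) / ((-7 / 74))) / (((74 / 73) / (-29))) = 99499 / 231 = 430.73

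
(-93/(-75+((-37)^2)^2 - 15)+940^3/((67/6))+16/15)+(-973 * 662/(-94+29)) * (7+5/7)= 1823062642920045823/24484737615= 74457103.51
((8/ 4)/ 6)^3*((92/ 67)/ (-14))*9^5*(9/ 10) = -452709/ 2345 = -193.05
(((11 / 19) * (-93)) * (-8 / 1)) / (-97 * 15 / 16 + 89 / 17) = -2226048 / 442909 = -5.03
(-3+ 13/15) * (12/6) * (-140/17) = 35.14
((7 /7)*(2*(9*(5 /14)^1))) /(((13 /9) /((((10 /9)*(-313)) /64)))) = -70425 /2912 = -24.18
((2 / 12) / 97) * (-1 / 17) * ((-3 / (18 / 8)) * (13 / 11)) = 0.00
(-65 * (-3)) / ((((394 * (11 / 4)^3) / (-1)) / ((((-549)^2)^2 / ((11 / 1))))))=-566857591878240 / 2884277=-196533686.56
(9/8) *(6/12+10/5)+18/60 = 249/80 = 3.11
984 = 984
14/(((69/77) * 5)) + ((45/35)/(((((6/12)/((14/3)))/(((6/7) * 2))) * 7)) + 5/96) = 3308239/540960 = 6.12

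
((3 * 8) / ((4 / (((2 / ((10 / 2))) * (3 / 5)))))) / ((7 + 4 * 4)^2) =36 / 13225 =0.00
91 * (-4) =-364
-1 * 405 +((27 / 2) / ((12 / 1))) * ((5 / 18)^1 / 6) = -38875 / 96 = -404.95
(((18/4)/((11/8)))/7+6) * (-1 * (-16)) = 7968/77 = 103.48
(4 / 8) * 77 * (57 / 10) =4389 / 20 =219.45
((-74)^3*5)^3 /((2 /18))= -74857962121964352000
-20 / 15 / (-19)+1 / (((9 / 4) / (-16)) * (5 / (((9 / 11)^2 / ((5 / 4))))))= -119228 / 172425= -0.69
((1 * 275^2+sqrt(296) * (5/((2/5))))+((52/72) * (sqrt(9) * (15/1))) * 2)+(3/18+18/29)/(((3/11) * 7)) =75905.47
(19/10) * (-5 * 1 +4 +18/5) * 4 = 494/25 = 19.76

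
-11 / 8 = -1.38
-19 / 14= -1.36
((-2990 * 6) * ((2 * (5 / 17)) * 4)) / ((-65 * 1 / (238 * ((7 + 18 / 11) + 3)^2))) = 20928190.41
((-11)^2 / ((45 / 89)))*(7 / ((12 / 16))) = 301532 / 135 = 2233.57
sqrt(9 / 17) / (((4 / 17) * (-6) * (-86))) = sqrt(17) / 688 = 0.01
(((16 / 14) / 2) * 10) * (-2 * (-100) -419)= -8760 / 7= -1251.43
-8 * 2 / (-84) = 4 / 21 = 0.19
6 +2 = 8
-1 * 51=-51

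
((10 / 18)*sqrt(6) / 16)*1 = 0.09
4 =4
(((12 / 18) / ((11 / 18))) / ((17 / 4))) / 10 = 0.03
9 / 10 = 0.90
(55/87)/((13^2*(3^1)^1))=55/44109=0.00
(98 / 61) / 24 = 49 / 732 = 0.07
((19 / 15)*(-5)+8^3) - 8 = 1493 / 3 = 497.67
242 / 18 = 13.44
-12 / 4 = -3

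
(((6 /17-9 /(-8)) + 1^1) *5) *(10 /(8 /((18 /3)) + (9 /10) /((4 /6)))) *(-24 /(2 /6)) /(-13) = 9099000 /35581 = 255.73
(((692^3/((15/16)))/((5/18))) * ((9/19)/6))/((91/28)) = 30910341.62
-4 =-4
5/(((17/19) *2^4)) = 95/272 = 0.35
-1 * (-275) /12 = 22.92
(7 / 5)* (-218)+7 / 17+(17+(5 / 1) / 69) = -1687453 / 5865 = -287.72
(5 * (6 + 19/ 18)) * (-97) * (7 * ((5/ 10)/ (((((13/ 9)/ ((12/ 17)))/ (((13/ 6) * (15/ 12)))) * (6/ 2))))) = -2155825/ 408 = -5283.88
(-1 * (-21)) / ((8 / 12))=63 / 2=31.50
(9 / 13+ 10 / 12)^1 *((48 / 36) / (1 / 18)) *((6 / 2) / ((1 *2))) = 714 / 13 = 54.92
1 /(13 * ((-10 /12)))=-6 /65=-0.09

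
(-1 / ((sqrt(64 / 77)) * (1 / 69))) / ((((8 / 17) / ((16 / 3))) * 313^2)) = -391 * sqrt(77) / 391876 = -0.01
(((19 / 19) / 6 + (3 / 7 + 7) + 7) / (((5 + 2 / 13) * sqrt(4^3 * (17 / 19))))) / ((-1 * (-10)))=7969 * sqrt(323) / 3827040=0.04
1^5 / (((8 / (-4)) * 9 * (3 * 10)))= -1 / 540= -0.00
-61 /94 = -0.65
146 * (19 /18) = 1387 /9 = 154.11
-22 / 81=-0.27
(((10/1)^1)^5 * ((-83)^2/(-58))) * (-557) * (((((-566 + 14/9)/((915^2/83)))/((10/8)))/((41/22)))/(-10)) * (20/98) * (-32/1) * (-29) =1822408894558208000/605514609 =3009686087.62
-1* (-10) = 10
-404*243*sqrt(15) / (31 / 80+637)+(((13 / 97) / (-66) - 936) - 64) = -6402013 / 6402 - 2617920*sqrt(15) / 16997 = -1596.53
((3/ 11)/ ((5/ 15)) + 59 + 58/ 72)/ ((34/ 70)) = 840245/ 6732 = 124.81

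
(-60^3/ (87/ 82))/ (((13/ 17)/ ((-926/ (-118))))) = -46470384000/ 22243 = -2089213.87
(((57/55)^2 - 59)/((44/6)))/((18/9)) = -262839/66550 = -3.95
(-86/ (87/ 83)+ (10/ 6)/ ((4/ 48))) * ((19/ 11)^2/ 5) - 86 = -123.02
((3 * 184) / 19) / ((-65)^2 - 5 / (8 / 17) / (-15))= 13248 / 1926923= 0.01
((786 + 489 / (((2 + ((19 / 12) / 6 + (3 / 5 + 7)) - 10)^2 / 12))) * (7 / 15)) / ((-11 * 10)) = -127063331 / 94325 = -1347.08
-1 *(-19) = 19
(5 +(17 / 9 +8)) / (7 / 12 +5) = 8 / 3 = 2.67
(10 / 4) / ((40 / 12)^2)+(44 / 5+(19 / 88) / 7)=6973 / 770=9.06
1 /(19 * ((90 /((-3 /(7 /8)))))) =-0.00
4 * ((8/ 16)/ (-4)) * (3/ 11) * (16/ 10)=-12/ 55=-0.22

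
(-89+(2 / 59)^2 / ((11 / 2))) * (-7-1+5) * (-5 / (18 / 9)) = -667.50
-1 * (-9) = 9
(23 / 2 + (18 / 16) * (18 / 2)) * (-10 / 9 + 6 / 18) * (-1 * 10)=168.19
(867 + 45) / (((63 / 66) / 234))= 1564992 / 7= 223570.29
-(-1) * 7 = 7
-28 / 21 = -4 / 3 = -1.33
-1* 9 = -9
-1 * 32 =-32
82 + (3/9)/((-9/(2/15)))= 33208/405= 82.00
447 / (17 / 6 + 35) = 2682 / 227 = 11.81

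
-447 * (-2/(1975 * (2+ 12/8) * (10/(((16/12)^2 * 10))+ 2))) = 28608/566825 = 0.05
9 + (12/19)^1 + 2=221/19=11.63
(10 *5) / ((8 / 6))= 37.50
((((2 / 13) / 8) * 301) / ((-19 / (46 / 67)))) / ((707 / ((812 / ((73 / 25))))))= -0.08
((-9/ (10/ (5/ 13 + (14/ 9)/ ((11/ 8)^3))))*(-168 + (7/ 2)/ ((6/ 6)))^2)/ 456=-16569424039/ 315606720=-52.50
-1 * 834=-834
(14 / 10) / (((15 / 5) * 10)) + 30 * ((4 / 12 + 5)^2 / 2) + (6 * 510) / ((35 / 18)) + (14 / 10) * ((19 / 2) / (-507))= 59161871 / 29575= 2000.40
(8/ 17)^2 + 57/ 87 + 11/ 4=121579/ 33524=3.63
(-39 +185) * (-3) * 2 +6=-870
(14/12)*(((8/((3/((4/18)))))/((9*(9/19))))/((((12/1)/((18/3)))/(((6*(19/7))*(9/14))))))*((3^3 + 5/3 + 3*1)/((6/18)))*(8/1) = 1097440/1701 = 645.17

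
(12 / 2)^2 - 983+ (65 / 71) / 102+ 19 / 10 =-945.09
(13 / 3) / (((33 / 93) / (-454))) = -182962 / 33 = -5544.30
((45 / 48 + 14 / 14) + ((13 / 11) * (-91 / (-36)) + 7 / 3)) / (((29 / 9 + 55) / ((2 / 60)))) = 11497 / 2766720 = 0.00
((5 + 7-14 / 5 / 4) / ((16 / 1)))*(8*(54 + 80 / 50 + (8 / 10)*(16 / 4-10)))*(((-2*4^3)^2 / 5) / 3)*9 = 352690176 / 125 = 2821521.41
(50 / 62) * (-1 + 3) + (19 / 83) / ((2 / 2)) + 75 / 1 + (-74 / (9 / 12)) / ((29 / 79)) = -42965914 / 223851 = -191.94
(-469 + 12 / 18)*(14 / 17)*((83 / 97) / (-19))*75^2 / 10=306114375 / 31331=9770.34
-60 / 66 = -10 / 11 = -0.91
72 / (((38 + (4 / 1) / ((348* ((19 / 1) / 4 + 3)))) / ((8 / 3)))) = 258912 / 51245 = 5.05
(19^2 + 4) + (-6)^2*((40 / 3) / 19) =7415 / 19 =390.26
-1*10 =-10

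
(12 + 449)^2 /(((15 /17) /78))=93934282 /5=18786856.40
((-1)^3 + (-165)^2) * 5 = 136120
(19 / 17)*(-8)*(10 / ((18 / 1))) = -760 / 153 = -4.97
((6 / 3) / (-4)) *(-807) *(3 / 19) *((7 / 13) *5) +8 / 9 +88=1157815 / 4446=260.42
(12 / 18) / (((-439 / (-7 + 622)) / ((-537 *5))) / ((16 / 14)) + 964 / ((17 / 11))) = 149715600 / 140081013041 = 0.00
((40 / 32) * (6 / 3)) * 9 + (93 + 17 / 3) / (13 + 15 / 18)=4919 / 166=29.63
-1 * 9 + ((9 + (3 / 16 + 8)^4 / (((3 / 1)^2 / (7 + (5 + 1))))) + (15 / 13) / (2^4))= 49771039609 / 7667712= 6490.99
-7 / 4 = -1.75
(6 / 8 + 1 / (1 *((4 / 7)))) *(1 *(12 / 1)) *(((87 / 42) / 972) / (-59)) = -145 / 133812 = -0.00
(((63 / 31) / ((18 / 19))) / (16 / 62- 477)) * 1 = -133 / 29558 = -0.00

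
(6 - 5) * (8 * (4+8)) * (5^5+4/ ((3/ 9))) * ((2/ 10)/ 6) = 50192/ 5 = 10038.40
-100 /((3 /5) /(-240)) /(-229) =-40000 /229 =-174.67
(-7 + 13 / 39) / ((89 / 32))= -640 / 267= -2.40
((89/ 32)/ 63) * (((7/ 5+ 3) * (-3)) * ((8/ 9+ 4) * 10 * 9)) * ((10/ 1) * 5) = -269225/ 21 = -12820.24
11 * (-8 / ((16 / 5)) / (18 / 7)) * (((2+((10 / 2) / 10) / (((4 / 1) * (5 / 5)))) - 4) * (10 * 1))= 9625 / 48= 200.52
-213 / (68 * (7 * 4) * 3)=-71 / 1904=-0.04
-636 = -636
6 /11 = 0.55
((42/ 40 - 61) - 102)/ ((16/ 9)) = -29151/ 320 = -91.10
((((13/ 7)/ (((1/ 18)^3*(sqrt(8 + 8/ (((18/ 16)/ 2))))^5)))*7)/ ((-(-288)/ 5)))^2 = 65474062641/ 204800000000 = 0.32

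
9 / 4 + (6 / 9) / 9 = 251 / 108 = 2.32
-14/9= -1.56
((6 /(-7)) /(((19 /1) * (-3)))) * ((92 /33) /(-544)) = -0.00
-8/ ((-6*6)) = 0.22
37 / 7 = 5.29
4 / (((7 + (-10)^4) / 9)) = 36 / 10007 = 0.00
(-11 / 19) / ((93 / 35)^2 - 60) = 13475 / 1232169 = 0.01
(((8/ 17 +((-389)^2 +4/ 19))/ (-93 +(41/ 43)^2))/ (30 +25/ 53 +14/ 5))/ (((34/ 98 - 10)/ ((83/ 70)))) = 21572619461799/ 3556134911384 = 6.07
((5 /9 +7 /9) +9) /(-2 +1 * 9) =31 /21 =1.48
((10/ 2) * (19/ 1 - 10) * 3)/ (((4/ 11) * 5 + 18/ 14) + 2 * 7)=3465/ 439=7.89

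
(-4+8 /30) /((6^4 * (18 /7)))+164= 7173311 /43740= 164.00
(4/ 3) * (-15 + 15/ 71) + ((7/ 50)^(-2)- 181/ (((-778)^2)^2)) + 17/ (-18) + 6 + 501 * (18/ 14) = 7806273835872904093/ 11471371012460016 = 680.50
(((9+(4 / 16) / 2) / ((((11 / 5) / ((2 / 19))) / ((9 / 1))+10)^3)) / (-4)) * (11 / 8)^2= -804907125 / 349168135424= -0.00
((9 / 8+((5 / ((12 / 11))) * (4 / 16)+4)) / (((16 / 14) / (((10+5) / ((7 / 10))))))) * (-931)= -7005775 / 64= -109465.23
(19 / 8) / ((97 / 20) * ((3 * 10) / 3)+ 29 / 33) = 627 / 13036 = 0.05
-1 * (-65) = 65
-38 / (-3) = 38 / 3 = 12.67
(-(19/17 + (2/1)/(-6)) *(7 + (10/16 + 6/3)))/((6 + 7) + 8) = -55/153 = -0.36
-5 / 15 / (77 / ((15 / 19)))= -5 / 1463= -0.00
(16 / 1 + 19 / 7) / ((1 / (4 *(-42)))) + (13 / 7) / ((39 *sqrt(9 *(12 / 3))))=-396143 / 126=-3143.99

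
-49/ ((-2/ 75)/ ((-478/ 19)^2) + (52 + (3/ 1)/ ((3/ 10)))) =-59977050/ 75889277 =-0.79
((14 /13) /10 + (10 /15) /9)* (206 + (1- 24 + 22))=13079 /351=37.26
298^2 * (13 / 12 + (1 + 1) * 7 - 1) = 3751969 / 3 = 1250656.33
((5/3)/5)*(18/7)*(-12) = -72/7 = -10.29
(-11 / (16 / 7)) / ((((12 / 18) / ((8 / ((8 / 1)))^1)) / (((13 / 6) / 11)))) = -91 / 64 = -1.42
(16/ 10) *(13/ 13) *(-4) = -32/ 5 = -6.40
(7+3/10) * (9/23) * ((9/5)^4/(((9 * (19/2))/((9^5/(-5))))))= -28281695697/6828125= -4141.94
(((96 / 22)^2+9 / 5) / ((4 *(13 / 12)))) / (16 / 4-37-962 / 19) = -0.06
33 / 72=0.46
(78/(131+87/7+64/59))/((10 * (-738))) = -5369/73411320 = -0.00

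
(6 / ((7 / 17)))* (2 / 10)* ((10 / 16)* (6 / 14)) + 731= 143429 / 196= 731.78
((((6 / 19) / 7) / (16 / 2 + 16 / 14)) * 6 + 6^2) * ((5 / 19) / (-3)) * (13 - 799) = 7174215 / 2888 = 2484.15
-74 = -74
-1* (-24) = 24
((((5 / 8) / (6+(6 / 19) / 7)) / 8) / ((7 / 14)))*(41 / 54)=27265 / 1389312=0.02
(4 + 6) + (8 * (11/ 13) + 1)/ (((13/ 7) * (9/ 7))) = 13.25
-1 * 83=-83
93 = 93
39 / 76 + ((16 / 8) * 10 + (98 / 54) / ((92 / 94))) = 1055653 / 47196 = 22.37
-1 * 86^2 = -7396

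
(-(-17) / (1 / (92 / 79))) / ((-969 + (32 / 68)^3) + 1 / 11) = -42261626 / 2068106319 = -0.02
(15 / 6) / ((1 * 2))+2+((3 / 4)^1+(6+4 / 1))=14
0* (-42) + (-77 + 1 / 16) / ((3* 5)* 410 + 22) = -1231 / 98752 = -0.01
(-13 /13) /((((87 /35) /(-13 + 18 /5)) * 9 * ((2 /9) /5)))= 1645 /174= 9.45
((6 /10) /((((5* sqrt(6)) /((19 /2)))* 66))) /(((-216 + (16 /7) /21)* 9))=-931* sqrt(6) /628372800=-0.00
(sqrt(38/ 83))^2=38/ 83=0.46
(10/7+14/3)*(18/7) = 768/49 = 15.67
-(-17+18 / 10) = 76 / 5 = 15.20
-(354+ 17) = -371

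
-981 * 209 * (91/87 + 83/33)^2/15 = -8017851648/46255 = -173340.22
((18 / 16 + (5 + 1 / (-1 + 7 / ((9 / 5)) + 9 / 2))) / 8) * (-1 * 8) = -6661 / 1064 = -6.26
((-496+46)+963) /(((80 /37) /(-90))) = -170829 /8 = -21353.62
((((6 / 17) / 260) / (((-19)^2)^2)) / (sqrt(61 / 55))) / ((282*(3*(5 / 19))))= sqrt(3355) / 1303773123900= 0.00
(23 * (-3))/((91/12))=-828/91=-9.10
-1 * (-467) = 467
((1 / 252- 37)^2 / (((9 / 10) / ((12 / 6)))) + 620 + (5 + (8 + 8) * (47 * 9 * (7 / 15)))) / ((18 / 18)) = 6824.97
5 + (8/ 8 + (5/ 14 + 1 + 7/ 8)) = 461/ 56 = 8.23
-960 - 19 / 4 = -3859 / 4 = -964.75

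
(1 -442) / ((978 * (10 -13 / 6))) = -441 / 7661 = -0.06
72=72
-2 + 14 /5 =4 /5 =0.80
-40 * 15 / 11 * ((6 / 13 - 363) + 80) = 2203800 / 143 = 15411.19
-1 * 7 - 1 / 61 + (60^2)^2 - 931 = 790502781 / 61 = 12959061.98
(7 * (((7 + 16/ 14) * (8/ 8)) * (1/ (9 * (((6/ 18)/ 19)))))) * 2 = 722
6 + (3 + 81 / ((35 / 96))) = 8091 / 35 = 231.17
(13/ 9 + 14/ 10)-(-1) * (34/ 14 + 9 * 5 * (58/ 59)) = 920149/ 18585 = 49.51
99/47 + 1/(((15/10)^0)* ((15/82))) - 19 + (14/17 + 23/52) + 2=-5086169/623220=-8.16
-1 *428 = -428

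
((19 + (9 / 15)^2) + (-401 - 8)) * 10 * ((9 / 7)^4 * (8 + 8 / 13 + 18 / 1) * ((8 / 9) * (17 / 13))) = -668307099168 / 2028845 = -329402.74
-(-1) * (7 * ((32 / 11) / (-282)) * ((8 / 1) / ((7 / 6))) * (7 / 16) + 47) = 24187 / 517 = 46.78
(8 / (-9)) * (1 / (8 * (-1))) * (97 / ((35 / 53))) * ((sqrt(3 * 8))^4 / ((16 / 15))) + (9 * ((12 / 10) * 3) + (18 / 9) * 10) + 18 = 310924 / 35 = 8883.54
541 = 541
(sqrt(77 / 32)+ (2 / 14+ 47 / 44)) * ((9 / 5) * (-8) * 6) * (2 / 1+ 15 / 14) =-1161 * sqrt(154) / 35 - 866106 / 2695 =-733.02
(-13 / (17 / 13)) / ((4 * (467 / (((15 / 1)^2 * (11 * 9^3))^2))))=-550163998580625 / 31756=-17324725991.33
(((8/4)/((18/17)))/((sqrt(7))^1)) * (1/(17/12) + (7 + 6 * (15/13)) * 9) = 9283 * sqrt(7)/273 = 89.97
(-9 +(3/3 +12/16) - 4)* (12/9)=-15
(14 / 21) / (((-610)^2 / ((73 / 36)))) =0.00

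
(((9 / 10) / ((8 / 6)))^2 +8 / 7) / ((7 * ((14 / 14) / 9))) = 2.06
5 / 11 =0.45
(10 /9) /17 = 0.07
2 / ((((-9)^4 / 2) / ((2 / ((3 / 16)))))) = 128 / 19683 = 0.01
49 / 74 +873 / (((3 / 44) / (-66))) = -62534687 / 74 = -845063.34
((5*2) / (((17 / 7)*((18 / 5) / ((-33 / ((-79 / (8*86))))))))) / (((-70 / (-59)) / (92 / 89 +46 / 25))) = 1427498864 / 1792905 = 796.19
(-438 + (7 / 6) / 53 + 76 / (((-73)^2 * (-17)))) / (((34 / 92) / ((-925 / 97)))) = 268438279001975 / 23752669263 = 11301.39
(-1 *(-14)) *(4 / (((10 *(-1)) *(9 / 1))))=-0.62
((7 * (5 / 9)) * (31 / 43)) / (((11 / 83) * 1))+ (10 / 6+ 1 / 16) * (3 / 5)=7557731 / 340560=22.19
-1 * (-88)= 88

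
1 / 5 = 0.20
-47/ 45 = -1.04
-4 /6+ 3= 7 /3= 2.33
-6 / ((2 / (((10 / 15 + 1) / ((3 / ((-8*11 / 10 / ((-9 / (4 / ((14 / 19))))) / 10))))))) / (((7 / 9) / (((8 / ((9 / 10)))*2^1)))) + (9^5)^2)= -418 / 242912657403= -0.00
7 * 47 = 329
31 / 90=0.34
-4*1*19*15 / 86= -570 / 43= -13.26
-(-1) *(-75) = -75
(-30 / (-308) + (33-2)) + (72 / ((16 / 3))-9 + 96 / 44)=2909 / 77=37.78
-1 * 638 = -638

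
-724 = -724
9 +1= 10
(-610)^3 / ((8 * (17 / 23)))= -652570375 / 17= -38386492.65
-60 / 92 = -15 / 23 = -0.65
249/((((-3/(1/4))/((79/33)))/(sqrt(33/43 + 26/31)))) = -6557 * sqrt(2853953)/175956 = -62.95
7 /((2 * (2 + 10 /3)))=21 /32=0.66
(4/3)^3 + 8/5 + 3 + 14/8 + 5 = 7409/540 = 13.72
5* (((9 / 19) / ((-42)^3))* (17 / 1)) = -85 / 156408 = -0.00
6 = 6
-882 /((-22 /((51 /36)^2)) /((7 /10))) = 56.32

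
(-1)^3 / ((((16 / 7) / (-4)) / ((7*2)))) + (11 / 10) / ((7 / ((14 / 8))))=991 / 40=24.78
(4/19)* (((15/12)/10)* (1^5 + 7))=4/19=0.21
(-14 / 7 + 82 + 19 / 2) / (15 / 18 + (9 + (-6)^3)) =-537 / 1237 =-0.43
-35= -35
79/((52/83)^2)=544231/2704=201.27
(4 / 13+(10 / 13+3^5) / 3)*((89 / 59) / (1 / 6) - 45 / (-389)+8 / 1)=1253279009 / 895089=1400.17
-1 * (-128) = 128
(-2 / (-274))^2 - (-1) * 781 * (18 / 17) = 263854619 / 319073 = 826.94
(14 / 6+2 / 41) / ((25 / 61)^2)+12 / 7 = 8554271 / 538125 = 15.90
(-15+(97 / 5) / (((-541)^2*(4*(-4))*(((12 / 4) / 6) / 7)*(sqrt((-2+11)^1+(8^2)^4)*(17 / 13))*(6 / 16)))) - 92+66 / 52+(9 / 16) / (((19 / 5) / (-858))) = -459889 / 1976 - 8827*sqrt(671089) / 250429124501475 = -232.74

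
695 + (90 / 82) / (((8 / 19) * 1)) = 228815 / 328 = 697.61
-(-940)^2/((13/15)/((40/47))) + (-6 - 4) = -11280130/13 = -867702.31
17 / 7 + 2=31 / 7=4.43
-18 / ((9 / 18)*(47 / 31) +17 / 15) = -16740 / 1759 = -9.52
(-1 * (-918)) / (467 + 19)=17 / 9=1.89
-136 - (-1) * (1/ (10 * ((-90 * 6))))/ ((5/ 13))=-3672013/ 27000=-136.00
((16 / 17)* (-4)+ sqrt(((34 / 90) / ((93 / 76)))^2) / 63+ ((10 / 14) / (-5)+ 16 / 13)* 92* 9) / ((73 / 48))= 836288096512 / 1417848705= 589.83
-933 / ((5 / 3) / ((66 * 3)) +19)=-554202 / 11291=-49.08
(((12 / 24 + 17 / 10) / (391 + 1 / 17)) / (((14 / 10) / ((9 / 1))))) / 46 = 561 / 713552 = 0.00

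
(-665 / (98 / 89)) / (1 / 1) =-8455 / 14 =-603.93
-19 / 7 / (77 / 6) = -114 / 539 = -0.21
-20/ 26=-10/ 13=-0.77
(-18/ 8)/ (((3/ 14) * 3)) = -7/ 2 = -3.50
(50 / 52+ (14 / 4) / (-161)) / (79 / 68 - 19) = -19108 / 362687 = -0.05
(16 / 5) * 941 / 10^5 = 941 / 31250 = 0.03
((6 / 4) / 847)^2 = 9 / 2869636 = 0.00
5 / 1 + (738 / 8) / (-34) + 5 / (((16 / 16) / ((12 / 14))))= 6257 / 952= 6.57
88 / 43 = 2.05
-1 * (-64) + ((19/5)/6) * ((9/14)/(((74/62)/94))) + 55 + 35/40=1574101/10360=151.94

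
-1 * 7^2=-49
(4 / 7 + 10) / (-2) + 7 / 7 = -30 / 7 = -4.29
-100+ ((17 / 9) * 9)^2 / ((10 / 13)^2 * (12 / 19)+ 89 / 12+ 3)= -30441752 / 415775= -73.22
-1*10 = -10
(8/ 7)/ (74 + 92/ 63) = 36/ 2377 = 0.02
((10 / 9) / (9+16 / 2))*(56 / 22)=280 / 1683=0.17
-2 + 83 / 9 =65 / 9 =7.22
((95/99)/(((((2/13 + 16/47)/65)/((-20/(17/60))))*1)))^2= 569398522225000000/7175953521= 79348134.09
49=49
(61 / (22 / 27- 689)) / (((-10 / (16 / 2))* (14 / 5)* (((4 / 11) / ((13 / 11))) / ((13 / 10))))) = 278343 / 2601340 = 0.11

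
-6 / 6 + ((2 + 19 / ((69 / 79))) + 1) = 1639 / 69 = 23.75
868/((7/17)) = 2108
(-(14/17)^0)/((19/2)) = -2/19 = -0.11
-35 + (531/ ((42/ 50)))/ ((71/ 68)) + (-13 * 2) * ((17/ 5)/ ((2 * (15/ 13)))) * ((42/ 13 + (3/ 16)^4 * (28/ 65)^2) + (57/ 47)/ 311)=446.51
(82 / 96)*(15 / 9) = 205 / 144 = 1.42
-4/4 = -1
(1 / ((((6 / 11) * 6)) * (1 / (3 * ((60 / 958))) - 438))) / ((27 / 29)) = -1595 / 2102814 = -0.00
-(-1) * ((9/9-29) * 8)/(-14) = 16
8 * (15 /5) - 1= 23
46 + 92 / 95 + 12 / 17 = 76994 / 1615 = 47.67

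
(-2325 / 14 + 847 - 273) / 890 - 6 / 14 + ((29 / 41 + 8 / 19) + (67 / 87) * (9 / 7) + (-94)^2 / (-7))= -354708345539 / 281483860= -1260.14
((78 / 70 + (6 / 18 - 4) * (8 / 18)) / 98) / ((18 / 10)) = -487 / 166698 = -0.00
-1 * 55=-55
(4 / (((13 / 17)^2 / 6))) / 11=3.73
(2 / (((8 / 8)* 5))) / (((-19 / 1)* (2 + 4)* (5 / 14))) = -14 / 1425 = -0.01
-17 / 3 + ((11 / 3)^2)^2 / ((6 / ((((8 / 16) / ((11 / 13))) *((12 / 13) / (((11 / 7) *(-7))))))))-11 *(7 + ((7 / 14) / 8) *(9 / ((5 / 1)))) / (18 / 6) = -215393 / 6480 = -33.24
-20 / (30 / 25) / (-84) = 25 / 126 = 0.20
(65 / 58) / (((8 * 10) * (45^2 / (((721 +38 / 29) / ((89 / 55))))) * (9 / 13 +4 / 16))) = 38940473 / 11883027240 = 0.00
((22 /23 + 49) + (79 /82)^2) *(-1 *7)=-55085933 /154652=-356.19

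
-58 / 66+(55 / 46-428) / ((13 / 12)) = -3896005 / 9867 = -394.85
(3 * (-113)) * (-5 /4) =1695 /4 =423.75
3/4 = 0.75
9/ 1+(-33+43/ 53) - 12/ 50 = -31043/ 1325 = -23.43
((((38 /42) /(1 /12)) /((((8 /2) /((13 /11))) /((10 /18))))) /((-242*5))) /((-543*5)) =247 /455321790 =0.00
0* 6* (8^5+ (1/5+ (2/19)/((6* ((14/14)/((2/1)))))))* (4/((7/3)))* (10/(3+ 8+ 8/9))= 0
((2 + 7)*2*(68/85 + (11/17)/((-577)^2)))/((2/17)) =203753043/1664645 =122.40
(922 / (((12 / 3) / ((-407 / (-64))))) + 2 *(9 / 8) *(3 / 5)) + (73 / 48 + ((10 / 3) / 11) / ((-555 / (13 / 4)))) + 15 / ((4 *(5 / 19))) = 3476521057 / 2344320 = 1482.95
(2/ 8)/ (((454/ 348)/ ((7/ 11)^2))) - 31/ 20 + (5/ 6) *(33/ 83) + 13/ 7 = 228545703/ 319166540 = 0.72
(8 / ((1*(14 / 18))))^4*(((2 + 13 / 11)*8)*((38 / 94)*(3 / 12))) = 5106032640 / 177331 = 28793.80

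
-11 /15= -0.73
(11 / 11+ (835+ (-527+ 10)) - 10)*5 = 1545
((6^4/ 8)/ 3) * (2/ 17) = 108/ 17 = 6.35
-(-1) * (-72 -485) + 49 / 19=-10534 / 19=-554.42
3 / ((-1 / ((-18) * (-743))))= -40122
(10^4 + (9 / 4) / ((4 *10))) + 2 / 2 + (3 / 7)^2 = 78409721 / 7840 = 10001.24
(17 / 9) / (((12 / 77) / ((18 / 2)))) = 1309 / 12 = 109.08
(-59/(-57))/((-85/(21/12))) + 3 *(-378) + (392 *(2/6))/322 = -1133.62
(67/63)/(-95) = -67/5985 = -0.01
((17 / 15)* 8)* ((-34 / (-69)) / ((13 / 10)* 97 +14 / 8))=18496 / 529299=0.03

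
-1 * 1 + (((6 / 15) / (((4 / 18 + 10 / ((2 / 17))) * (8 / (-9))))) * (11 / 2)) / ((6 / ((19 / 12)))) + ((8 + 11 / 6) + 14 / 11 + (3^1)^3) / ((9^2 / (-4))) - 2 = -3207774473 / 656061120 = -4.89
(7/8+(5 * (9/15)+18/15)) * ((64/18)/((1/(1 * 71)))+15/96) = 14768047/11520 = 1281.95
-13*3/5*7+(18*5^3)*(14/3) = 52227/5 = 10445.40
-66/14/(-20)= 0.24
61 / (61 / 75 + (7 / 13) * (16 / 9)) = 178425 / 5179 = 34.45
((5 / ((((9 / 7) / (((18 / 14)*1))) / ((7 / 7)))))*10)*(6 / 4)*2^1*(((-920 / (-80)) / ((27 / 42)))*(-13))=-104650 / 3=-34883.33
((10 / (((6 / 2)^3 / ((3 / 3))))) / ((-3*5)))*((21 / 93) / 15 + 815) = -757964 / 37665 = -20.12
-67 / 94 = -0.71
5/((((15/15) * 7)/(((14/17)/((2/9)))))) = 45/17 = 2.65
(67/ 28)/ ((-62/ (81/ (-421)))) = 5427/ 730856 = 0.01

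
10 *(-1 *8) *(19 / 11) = -1520 / 11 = -138.18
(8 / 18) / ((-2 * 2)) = -0.11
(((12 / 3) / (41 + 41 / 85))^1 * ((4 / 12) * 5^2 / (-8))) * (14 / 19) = -14875 / 200982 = -0.07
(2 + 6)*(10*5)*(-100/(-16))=2500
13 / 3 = 4.33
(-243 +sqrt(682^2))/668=439/668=0.66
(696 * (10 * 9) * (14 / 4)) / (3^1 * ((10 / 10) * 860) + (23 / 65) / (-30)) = 61074000 / 718711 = 84.98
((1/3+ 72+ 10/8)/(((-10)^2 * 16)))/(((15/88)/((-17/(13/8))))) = -165121/58500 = -2.82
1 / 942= 0.00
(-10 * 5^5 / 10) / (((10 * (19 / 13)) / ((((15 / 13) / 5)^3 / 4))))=-16875 / 25688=-0.66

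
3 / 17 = 0.18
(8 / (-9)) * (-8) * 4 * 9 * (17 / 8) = 544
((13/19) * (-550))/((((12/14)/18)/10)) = -1501500/19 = -79026.32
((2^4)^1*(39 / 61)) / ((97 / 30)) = 18720 / 5917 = 3.16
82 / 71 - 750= -53168 / 71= -748.85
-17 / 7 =-2.43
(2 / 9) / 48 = 1 / 216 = 0.00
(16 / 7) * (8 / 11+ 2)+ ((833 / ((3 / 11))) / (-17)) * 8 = -1431.10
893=893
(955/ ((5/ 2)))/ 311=382/ 311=1.23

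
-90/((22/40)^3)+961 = 559091/1331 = 420.05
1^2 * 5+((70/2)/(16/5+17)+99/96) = 25093/3232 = 7.76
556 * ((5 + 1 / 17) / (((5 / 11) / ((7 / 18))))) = 1840916 / 765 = 2406.43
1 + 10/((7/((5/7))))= 99/49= 2.02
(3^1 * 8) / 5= 24 / 5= 4.80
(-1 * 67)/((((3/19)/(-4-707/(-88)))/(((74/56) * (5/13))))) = -83604275/96096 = -870.01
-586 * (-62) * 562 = 20418584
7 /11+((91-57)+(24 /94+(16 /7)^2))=1016263 /25333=40.12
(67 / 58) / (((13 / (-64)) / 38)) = -81472 / 377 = -216.11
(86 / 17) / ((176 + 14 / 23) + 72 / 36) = 989 / 34918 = 0.03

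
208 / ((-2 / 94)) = -9776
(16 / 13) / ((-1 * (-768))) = 1 / 624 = 0.00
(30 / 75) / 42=1 / 105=0.01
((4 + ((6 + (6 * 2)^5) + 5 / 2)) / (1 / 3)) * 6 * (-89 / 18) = -44294321 / 2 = -22147160.50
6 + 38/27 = 200/27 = 7.41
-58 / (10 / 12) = -348 / 5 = -69.60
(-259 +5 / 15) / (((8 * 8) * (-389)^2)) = -97 / 3631704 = -0.00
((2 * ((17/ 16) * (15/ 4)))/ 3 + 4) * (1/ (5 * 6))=71/ 320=0.22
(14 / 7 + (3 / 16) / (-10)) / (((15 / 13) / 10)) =4121 / 240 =17.17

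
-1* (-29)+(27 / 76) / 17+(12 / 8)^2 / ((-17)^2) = 318793 / 10982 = 29.03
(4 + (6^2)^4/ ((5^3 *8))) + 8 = 211452/ 125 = 1691.62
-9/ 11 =-0.82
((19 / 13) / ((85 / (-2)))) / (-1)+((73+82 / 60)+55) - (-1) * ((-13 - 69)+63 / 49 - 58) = -432227 / 46410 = -9.31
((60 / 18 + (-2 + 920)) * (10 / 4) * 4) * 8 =221120 / 3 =73706.67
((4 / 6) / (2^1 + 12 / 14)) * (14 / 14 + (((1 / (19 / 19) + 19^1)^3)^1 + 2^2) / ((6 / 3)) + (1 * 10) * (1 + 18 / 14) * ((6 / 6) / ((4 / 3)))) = 28141 / 30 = 938.03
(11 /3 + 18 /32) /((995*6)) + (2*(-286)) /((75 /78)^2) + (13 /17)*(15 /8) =-375862532413 /608940000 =-617.24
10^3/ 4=250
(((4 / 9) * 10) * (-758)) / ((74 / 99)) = -166760 / 37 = -4507.03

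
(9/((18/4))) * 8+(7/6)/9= 871/54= 16.13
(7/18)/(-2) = -7/36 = -0.19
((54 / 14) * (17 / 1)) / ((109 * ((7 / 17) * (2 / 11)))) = 8.04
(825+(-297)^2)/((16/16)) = 89034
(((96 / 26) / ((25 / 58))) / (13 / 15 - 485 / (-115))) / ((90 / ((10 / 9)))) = 10672 / 513045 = 0.02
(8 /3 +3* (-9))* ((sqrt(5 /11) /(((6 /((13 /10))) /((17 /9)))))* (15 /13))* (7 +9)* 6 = -9928* sqrt(55) /99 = -743.72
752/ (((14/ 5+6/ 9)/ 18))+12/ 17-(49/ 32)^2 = 883259203/ 226304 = 3902.98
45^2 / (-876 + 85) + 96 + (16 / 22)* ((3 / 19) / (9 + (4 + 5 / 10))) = 139039247 / 1487871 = 93.45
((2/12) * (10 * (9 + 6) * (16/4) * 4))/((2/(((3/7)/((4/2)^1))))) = 42.86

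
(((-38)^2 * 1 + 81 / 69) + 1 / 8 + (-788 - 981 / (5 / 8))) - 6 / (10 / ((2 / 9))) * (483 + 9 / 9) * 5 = -3408511 / 2760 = -1234.97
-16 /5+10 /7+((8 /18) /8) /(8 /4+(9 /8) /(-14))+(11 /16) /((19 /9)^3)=-2481560533 /1486482480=-1.67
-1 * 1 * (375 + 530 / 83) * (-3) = 94965 / 83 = 1144.16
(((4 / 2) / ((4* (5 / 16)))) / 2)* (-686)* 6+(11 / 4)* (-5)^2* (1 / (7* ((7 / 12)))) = -3275.96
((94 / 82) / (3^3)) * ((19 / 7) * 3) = 893 / 2583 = 0.35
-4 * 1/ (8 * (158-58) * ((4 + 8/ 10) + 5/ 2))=-1/ 1460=-0.00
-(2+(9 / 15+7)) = -48 / 5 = -9.60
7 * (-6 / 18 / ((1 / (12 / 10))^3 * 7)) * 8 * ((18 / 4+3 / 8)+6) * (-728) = 4560192 / 125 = 36481.54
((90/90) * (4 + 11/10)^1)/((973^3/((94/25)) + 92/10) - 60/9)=7191/345437747447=0.00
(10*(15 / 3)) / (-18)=-25 / 9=-2.78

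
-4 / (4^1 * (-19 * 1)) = 1 / 19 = 0.05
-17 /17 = -1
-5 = -5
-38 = -38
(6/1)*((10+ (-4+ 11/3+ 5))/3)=88/3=29.33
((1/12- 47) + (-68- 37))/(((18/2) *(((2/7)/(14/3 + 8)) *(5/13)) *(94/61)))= -192269987/152280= -1262.61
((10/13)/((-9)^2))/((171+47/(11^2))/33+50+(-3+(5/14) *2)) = 46585/259534314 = 0.00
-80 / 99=-0.81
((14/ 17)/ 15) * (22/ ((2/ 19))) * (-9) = -8778/ 85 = -103.27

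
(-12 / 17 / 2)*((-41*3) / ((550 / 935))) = 73.80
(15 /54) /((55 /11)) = 1 /18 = 0.06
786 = 786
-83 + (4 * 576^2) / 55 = 1322539 / 55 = 24046.16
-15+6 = -9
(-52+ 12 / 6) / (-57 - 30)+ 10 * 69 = 60080 / 87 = 690.57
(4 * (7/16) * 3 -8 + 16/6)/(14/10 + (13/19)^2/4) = -1805/32859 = -0.05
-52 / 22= -2.36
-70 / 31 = -2.26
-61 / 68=-0.90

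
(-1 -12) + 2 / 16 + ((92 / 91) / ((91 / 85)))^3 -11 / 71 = -3931176050131441 / 322549735159288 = -12.19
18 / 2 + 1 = 10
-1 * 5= -5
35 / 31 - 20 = -585 / 31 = -18.87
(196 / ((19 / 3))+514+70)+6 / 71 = 829678 / 1349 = 615.03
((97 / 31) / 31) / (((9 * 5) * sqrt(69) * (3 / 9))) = 97 * sqrt(69) / 994635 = 0.00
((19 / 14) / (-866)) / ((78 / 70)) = -95 / 67548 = -0.00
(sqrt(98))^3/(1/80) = 54880 * sqrt(2) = 77612.04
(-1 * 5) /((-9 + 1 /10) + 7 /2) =25 /27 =0.93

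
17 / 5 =3.40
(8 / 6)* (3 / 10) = 2 / 5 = 0.40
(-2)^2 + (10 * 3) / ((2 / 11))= 169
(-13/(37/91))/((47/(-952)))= 1126216/1739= 647.62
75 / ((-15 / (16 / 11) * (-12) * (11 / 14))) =280 / 363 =0.77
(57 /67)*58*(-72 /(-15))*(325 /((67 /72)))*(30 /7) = 11139897600 /31423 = 354514.13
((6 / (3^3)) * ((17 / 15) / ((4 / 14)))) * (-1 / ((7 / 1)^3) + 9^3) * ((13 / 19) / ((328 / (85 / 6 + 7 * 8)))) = 11632264943 / 123674040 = 94.06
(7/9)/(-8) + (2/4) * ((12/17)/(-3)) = -263/1224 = -0.21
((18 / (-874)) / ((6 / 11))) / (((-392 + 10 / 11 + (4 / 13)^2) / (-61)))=-3742167 / 635277388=-0.01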